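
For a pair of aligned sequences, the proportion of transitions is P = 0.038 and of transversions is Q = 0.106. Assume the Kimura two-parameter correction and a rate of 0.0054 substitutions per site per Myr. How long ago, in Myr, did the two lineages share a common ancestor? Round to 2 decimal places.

14.82

Under the Kimura two-parameter model, d = −½ ln(1 − 2P − Q) − ¼ ln(1 − 2Q).
1 − 2P − Q = 0.818, giving −½ ln(0.818) = 0.100446.
1 − 2Q = 0.788, giving −¼ ln(0.788) = 0.059564.
d = 0.100446 + 0.059564 = 0.160010.
Under a molecular clock d = 2μt, so t = d/(2μ) = 0.160010 / (2 × 0.0054) = 14.82 Myr.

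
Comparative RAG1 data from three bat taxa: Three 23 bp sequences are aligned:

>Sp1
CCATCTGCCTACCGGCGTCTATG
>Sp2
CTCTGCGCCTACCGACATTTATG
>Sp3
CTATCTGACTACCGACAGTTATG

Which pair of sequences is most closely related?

Sp1–Sp2: 7/23 differ, p = 0.304, d = 0.390.
Sp1–Sp3: 6/23 differ, p = 0.261, d = 0.321.
Sp2–Sp3: 5/23 differ, p = 0.217, d = 0.257.
The smallest distance is between Sp2 and Sp3.

Sp2 and Sp3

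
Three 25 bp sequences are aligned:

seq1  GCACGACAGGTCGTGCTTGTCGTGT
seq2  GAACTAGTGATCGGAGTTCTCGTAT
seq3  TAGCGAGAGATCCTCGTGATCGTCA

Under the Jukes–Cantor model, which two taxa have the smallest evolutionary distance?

seq1–seq2: 10/25 differ, p = 0.400, d = 0.572.
seq1–seq3: 12/25 differ, p = 0.480, d = 0.766.
seq2–seq3: 11/25 differ, p = 0.440, d = 0.663.
The smallest distance is between seq1 and seq2.

seq1 and seq2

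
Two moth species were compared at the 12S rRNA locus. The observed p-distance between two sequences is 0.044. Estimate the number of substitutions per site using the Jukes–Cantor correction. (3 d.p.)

d = −(3/4) ln(1 − 4p/3) = −0.75 ln(1 − 0.058667) = −0.75 ln(0.941333)
  = −0.75 × (-0.060458) = 0.045344 substitutions/site.

0.045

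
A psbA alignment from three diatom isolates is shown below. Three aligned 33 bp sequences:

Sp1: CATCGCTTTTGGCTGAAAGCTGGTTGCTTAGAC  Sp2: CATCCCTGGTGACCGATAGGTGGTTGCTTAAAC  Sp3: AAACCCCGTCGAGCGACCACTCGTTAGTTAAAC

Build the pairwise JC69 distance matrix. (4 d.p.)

Sp1–Sp2: 8/33 sites differ → p ≈ 0.242424, d = −0.75 ln(1 − 0.323232) = 0.292820 ≈ 0.2928.
Sp1–Sp3: 16/33 sites differ → p ≈ 0.484848, d = −0.75 ln(1 − 0.646464) = 0.779827 ≈ 0.7798.
Sp2–Sp3: 13/33 sites differ → p ≈ 0.393939, d = −0.75 ln(1 − 0.525252) = 0.558728 ≈ 0.5587.

d(Sp1,Sp2) = 0.2928, d(Sp1,Sp3) = 0.7798, d(Sp2,Sp3) = 0.5587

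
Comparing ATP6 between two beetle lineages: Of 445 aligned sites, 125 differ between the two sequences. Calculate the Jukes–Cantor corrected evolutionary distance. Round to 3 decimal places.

0.352

p = 125/445 ≈ 0.280899.
d = −(3/4) ln(1 − 4p/3) = −0.75 ln(1 − 0.374532) = −0.75 ln(0.625468)
  = −0.75 × (-0.469255) = 0.351941 substitutions/site.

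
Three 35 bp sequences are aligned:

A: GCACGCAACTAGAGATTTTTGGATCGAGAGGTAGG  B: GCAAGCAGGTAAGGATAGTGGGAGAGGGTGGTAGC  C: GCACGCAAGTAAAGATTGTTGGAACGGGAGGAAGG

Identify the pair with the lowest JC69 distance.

A–B: 13/35 differ, p = 0.371, d = 0.513.
A–C: 6/35 differ, p = 0.171, d = 0.195.
B–C: 10/35 differ, p = 0.286, d = 0.360.
The smallest distance is between A and C.

A and C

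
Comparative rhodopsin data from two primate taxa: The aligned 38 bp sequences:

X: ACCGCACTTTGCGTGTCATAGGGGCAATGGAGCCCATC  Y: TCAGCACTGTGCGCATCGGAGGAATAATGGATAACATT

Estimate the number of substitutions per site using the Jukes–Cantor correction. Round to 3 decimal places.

The sequences differ at 14 of 38 sites, so p = 14/38 ≈ 0.368421.
d = −(3/4) ln(1 − 4p/3) = −0.75 ln(1 − 0.491228) = −0.75 ln(0.508772)
  = −0.75 × (-0.675755) = 0.506816 substitutions/site.

0.507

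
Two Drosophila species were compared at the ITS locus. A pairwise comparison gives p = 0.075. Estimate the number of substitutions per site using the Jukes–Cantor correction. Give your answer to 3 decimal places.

0.079

d = −(3/4) ln(1 − 4p/3) = −0.75 ln(1 − 0.1) = −0.75 ln(0.9)
  = −0.75 × (-0.105361) = 0.079021 substitutions/site.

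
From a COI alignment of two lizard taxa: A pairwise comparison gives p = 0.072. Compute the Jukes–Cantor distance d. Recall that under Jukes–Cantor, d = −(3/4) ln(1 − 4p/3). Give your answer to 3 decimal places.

d = −(3/4) ln(1 − 4p/3) = −0.75 ln(1 − 0.096) = −0.75 ln(0.904)
  = −0.75 × (-0.100926) = 0.075695 substitutions/site.

0.076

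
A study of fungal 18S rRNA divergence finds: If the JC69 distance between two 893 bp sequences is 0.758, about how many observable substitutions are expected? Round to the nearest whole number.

Invert JC69: p = (3/4)(1 − e^(−4d/3)) = 0.75 × (1 − e^(-1.010667)) = 0.75 × (1 − 0.363976) = 0.477018.
Expected differing sites = pL ≈ 0.477018 × 893 = 425.977074 ≈ 426.

426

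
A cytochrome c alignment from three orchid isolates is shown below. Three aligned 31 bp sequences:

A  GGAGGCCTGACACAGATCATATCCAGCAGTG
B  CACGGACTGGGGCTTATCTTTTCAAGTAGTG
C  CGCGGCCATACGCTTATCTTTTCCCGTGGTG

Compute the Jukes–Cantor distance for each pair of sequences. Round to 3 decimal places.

A–B: 13/31 sites differ → p ≈ 0.419355, d = −0.75 ln(1 − 0.55914) = 0.614271 ≈ 0.614.
A–C: 12/31 sites differ → p ≈ 0.387097, d = −0.75 ln(1 − 0.516129) = 0.544453 ≈ 0.544.
B–C: 9/31 sites differ → p ≈ 0.290323, d = −0.75 ln(1 − 0.387097) = 0.367161 ≈ 0.367.

d(A,B) = 0.614, d(A,C) = 0.544, d(B,C) = 0.367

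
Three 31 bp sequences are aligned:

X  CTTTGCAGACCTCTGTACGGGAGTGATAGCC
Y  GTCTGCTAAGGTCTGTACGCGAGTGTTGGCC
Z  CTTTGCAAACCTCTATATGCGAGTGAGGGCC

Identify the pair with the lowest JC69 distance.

X and Z

X–Y: 9/31 differ, p = 0.290, d = 0.367.
X–Z: 6/31 differ, p = 0.194, d = 0.224.
Y–Z: 9/31 differ, p = 0.290, d = 0.367.
The smallest distance is between X and Z.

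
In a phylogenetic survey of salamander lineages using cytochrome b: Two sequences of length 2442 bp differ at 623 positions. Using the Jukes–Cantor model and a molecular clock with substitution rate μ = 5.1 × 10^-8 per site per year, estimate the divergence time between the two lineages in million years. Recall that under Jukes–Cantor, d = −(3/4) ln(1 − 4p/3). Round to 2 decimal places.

3.06

p = 623/2442 ≈ 0.255119.
d = −(3/4) ln(1 − 4p/3) = −0.75 ln(1 − 0.340159) = −0.75 ln(0.659841)
  = −0.75 × (-0.415756) = 0.311817 substitutions/site.
Under a molecular clock d = 2μt, so t = d/(2μ) = 0.311817 / (2 × 5.1 × 10^-8) = 3.06 million years.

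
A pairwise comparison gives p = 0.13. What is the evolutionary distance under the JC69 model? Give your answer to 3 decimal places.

0.143

d = −(3/4) ln(1 − 4p/3) = −0.75 ln(1 − 0.173333) = −0.75 ln(0.826667)
  = −0.75 × (-0.190353) = 0.142765 substitutions/site.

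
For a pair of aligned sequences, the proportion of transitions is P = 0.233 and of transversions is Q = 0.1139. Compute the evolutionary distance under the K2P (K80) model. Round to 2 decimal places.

Under the Kimura two-parameter model, d = −½ ln(1 − 2P − Q) − ¼ ln(1 − 2Q).
1 − 2P − Q = 0.4201, giving −½ ln(0.4201) = 0.433631.
1 − 2Q = 0.7722, giving −¼ ln(0.7722) = 0.064628.
d = 0.433631 + 0.064628 = 0.498259.

0.50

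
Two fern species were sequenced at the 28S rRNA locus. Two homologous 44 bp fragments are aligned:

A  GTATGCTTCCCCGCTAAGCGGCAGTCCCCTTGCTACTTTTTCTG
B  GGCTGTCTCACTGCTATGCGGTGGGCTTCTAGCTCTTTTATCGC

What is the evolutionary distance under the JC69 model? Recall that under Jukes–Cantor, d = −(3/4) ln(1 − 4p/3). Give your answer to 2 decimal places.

0.59

The sequences differ at 18 of 44 sites, so p = 18/44 ≈ 0.409091.
d = −(3/4) ln(1 − 4p/3) = −0.75 ln(1 − 0.545455) = −0.75 ln(0.454545)
  = −0.75 × (-0.788458) = 0.591344 substitutions/site.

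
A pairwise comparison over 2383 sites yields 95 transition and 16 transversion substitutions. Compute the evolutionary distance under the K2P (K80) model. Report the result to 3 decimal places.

P = 95/2383 ≈ 0.039866 and Q = 16/2383 ≈ 0.006714.
Under the Kimura two-parameter model, d = −½ ln(1 − 2P − Q) − ¼ ln(1 − 2Q).
1 − 2P − Q = 0.913554, giving −½ ln(0.913554) = 0.045206.
1 − 2Q = 0.986572, giving −¼ ln(0.986572) = 0.003380.
d = 0.045206 + 0.003380 = 0.048586.

0.049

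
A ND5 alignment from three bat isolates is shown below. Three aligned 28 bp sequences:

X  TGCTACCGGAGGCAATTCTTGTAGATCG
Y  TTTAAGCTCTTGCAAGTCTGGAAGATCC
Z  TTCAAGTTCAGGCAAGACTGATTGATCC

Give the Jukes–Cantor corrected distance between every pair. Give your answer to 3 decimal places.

X–Y: 12/28 sites differ → p ≈ 0.428571, d = −0.75 ln(1 − 0.571428) = 0.635472 ≈ 0.635.
X–Z: 12/28 sites differ → p ≈ 0.428571, d = −0.75 ln(1 − 0.571428) = 0.635472 ≈ 0.635.
Y–Z: 8/28 sites differ → p ≈ 0.285714, d = −0.75 ln(1 − 0.380952) = 0.359679 ≈ 0.360.

d(X,Y) = 0.635, d(X,Z) = 0.635, d(Y,Z) = 0.360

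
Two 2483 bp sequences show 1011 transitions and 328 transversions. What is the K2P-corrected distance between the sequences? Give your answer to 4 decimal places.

P = 1011/2483 ≈ 0.407169 and Q = 328/2483 ≈ 0.132098.
Under the Kimura two-parameter model, d = −½ ln(1 − 2P − Q) − ¼ ln(1 − 2Q).
1 − 2P − Q = 0.053564, giving −½ ln(0.053564) = 1.463439.
1 − 2Q = 0.735804, giving −¼ ln(0.735804) = 0.076698.
d = 1.463439 + 0.076698 = 1.540137.

1.5401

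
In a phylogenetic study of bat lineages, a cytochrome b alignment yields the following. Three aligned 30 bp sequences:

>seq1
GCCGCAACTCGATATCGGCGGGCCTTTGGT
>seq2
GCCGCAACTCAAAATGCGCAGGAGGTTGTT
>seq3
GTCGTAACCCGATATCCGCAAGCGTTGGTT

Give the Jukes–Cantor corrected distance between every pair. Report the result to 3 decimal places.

seq1–seq2: 9/30 sites differ → p = 0.3, d = −0.75 ln(1 − 0.4) = 0.383119 ≈ 0.383.
seq1–seq3: 9/30 sites differ → p = 0.3, d = −0.75 ln(1 − 0.4) = 0.383119 ≈ 0.383.
seq2–seq3: 10/30 sites differ → p ≈ 0.333333, d = −0.75 ln(1 − 0.444444) = 0.440839 ≈ 0.441.

d(seq1,seq2) = 0.383, d(seq1,seq3) = 0.383, d(seq2,seq3) = 0.441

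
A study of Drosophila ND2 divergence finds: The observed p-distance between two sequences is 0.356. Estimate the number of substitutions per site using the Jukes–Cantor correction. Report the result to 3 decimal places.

d = −(3/4) ln(1 − 4p/3) = −0.75 ln(1 − 0.474667) = −0.75 ln(0.525333)
  = −0.75 × (-0.643723) = 0.482792 substitutions/site.

0.483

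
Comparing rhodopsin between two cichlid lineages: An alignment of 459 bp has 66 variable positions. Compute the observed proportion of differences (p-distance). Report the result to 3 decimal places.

p = 66/459 = 0.143790… ≈ 0.144 (to 3 d.p.).

0.144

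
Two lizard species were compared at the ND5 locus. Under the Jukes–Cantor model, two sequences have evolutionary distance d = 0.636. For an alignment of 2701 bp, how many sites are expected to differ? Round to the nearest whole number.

1158

Invert JC69: p = (3/4)(1 − e^(−4d/3)) = 0.75 × (1 − e^(-0.848)) = 0.75 × (1 − 0.428271) = 0.428797.
Expected differing sites = pL ≈ 0.428797 × 2701 = 1158.180697 ≈ 1158.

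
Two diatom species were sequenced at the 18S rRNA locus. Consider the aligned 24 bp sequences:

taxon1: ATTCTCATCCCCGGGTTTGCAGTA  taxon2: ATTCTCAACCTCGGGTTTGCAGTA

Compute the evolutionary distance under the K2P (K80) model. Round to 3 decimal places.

0.089

Of 24 sites, 1 differences are transitions and 1 are transversions, so P = 1/24 ≈ 0.041667 and Q = 1/24 ≈ 0.041667.
Under the Kimura two-parameter model, d = −½ ln(1 − 2P − Q) − ¼ ln(1 − 2Q).
1 − 2P − Q = 0.874999, giving −½ ln(0.874999) = 0.066766.
1 − 2Q = 0.916666, giving −¼ ln(0.916666) = 0.021753.
d = 0.066766 + 0.021753 = 0.088519.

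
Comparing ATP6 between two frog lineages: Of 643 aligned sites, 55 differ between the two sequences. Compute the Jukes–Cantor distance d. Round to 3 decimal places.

p = 55/643 ≈ 0.085537.
d = −(3/4) ln(1 − 4p/3) = −0.75 ln(1 − 0.114049) = −0.75 ln(0.885951)
  = −0.75 × (-0.121094) = 0.090821 substitutions/site.

0.091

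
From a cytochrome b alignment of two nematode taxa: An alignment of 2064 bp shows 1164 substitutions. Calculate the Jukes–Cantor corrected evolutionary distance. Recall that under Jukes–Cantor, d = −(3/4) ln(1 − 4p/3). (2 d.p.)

1.05

p = 1164/2064 ≈ 0.563953.
d = −(3/4) ln(1 − 4p/3) = −0.75 ln(1 − 0.751937) = −0.75 ln(0.248063)
  = −0.75 × (-1.394073) = 1.045555 substitutions/site.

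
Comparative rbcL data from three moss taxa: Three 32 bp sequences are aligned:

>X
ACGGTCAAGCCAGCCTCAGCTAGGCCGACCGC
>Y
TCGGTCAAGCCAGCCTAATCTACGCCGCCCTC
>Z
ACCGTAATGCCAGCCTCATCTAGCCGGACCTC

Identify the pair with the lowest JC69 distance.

X and Y

X–Y: 6/32 differ, p = 0.188, d = 0.216.
X–Z: 7/32 differ, p = 0.219, d = 0.259.
Y–Z: 9/32 differ, p = 0.281, d = 0.353.
The smallest distance is between X and Y.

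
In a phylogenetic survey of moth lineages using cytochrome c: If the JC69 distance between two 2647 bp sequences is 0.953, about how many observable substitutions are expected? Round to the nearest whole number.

1428

Invert JC69: p = (3/4)(1 − e^(−4d/3)) = 0.75 × (1 − e^(-1.270667)) = 0.75 × (1 − 0.280644) = 0.539517.
Expected differing sites = pL ≈ 0.539517 × 2647 = 1428.101499 ≈ 1428.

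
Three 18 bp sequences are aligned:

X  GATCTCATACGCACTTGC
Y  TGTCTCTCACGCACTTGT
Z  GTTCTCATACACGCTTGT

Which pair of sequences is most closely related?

X–Y: 5/18 differ, p = 0.278, d = 0.347.
X–Z: 4/18 differ, p = 0.222, d = 0.264.
Y–Z: 6/18 differ, p = 0.333, d = 0.441.
The smallest distance is between X and Z.

X and Z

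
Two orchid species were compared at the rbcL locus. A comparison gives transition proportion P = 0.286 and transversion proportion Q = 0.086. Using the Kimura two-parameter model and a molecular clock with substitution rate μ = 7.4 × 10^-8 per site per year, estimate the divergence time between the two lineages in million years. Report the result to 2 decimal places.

3.94

Under the Kimura two-parameter model, d = −½ ln(1 − 2P − Q) − ¼ ln(1 − 2Q).
1 − 2P − Q = 0.342, giving −½ ln(0.342) = 0.536472.
1 − 2Q = 0.828, giving −¼ ln(0.828) = 0.047186.
d = 0.536472 + 0.047186 = 0.583658.
Under a molecular clock d = 2μt, so t = d/(2μ) = 0.583658 / (2 × 7.4 × 10^-8) = 3.94 million years.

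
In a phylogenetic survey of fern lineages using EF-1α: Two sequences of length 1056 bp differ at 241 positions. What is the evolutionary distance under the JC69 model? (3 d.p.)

0.272

p = 241/1056 ≈ 0.22822.
d = −(3/4) ln(1 − 4p/3) = −0.75 ln(1 − 0.304293) = −0.75 ln(0.695707)
  = −0.75 × (-0.362827) = 0.272120 substitutions/site.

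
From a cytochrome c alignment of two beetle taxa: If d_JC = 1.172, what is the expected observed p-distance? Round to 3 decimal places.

0.593

p = (3/4)(1 − e^(−4d/3)) = 0.75 × (1 − e^(-1.562667)) = 0.75 × (1 − 0.209576) = 0.592818.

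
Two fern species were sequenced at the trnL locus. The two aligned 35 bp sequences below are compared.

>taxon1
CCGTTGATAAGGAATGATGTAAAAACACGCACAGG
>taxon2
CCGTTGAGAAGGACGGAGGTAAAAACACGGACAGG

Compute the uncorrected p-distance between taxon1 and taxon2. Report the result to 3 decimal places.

0.143

The sequences differ at 5 of 35 positions (sites 8, 14, 15, 18, 30).
p = 5/35 = 0.142857… ≈ 0.143 (to 3 d.p.).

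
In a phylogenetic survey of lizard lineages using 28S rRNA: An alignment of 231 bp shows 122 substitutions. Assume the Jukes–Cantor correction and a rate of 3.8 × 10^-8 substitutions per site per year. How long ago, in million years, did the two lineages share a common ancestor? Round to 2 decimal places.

p = 122/231 ≈ 0.528139.
d = −(3/4) ln(1 − 4p/3) = −0.75 ln(1 − 0.704185) = −0.75 ln(0.295815)
  = −0.75 × (-1.218021) = 0.913516 substitutions/site.
Under a molecular clock d = 2μt, so t = d/(2μ) = 0.913516 / (2 × 3.8 × 10^-8) = 12.02 million years.

12.02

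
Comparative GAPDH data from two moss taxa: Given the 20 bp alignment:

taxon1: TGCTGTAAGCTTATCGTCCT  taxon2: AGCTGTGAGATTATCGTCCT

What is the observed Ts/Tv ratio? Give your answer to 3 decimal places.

Transitions are A↔G and C↔T; transversions are all other mismatches.
Transitions: 1. Transversions: 2.
R = 1/2 = 0.500.

0.500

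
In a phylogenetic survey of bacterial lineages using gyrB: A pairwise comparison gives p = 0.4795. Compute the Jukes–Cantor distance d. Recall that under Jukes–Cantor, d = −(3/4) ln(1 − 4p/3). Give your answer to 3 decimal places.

0.765

d = −(3/4) ln(1 − 4p/3) = −0.75 ln(1 − 0.639333) = −0.75 ln(0.360667)
  = −0.75 × (-1.019800) = 0.764850 substitutions/site.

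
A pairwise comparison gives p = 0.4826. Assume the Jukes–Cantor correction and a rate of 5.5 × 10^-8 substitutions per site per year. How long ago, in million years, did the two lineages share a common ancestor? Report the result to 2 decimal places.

d = −(3/4) ln(1 − 4p/3) = −0.75 ln(1 − 0.643467) = −0.75 ln(0.356533)
  = −0.75 × (-1.031328) = 0.773496 substitutions/site.
Under a molecular clock d = 2μt, so t = d/(2μ) = 0.773496 / (2 × 5.5 × 10^-8) = 7.03 million years.

7.03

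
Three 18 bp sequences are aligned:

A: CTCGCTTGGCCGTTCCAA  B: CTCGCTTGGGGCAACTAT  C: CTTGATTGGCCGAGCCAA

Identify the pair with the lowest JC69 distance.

A–B: 7/18 differ, p = 0.389, d = 0.548.
A–C: 4/18 differ, p = 0.222, d = 0.264.
B–C: 8/18 differ, p = 0.444, d = 0.673.
The smallest distance is between A and C.

A and C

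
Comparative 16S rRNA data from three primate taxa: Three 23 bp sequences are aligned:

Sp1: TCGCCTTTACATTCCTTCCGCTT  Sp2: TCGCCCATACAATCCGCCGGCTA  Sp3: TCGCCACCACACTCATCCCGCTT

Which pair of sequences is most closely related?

Sp1 and Sp3

Sp1–Sp2: 7/23 differ, p = 0.304, d = 0.390.
Sp1–Sp3: 6/23 differ, p = 0.261, d = 0.321.
Sp2–Sp3: 8/23 differ, p = 0.348, d = 0.467.
The smallest distance is between Sp1 and Sp3.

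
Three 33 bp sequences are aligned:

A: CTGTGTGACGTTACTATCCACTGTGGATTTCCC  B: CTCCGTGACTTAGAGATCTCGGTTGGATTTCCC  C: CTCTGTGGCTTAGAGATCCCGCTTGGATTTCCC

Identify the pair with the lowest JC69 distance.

A–B: 12/33 differ, p = 0.364, d = 0.497.
A–C: 11/33 differ, p = 0.333, d = 0.441.
B–C: 4/33 differ, p = 0.121, d = 0.132.
The smallest distance is between B and C.

B and C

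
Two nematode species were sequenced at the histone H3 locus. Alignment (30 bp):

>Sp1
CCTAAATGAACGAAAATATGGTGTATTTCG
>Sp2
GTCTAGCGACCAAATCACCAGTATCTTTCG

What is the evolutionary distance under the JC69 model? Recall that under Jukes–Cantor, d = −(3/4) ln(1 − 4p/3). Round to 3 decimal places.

The sequences differ at 16 of 30 sites, so p = 16/30 ≈ 0.533333.
d = −(3/4) ln(1 − 4p/3) = −0.75 ln(1 − 0.711111) = −0.75 ln(0.288889)
  = −0.75 × (-1.241713) = 0.931285 substitutions/site.

0.931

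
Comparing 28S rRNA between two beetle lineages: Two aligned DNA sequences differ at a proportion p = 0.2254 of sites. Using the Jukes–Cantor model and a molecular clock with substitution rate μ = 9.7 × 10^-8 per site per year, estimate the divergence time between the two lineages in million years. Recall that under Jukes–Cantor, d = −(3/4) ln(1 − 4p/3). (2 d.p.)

1.38

d = −(3/4) ln(1 − 4p/3) = −0.75 ln(1 − 0.300533) = −0.75 ln(0.699467)
  = −0.75 × (-0.357437) = 0.268078 substitutions/site.
Under a molecular clock d = 2μt, so t = d/(2μ) = 0.268078 / (2 × 9.7 × 10^-8) = 1.38 million years.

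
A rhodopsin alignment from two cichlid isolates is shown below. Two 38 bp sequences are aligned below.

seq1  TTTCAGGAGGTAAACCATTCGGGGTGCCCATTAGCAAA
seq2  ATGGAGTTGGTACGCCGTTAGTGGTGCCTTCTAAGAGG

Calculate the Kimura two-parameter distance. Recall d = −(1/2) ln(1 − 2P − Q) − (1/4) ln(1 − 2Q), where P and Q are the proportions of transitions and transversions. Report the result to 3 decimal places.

Of 38 sites, 7 differences are transitions and 10 are transversions, so P = 7/38 ≈ 0.184211 and Q = 10/38 ≈ 0.263158.
Under the Kimura two-parameter model, d = −½ ln(1 − 2P − Q) − ¼ ln(1 − 2Q).
1 − 2P − Q = 0.36842, giving −½ ln(0.36842) = 0.499266.
1 − 2Q = 0.473684, giving −¼ ln(0.473684) = 0.186804.
d = 0.499266 + 0.186804 = 0.686070.

0.686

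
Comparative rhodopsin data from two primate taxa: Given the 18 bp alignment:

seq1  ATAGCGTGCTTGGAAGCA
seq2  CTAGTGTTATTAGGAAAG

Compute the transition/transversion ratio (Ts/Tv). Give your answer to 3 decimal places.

1.250

Transitions are A↔G and C↔T; transversions are all other mismatches.
Transitions: 5. Transversions: 4.
R = 5/4 = 1.250.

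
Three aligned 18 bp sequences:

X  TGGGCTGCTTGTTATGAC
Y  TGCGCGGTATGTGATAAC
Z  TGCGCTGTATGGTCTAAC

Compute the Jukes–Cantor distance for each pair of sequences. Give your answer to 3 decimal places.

X–Y: 6/18 sites differ → p ≈ 0.333333, d = −0.75 ln(1 − 0.444444) = 0.440839 ≈ 0.441.
X–Z: 6/18 sites differ → p ≈ 0.333333, d = −0.75 ln(1 − 0.444444) = 0.440839 ≈ 0.441.
Y–Z: 4/18 sites differ → p ≈ 0.222222, d = −0.75 ln(1 − 0.296296) = 0.263548 ≈ 0.264.

d(X,Y) = 0.441, d(X,Z) = 0.441, d(Y,Z) = 0.264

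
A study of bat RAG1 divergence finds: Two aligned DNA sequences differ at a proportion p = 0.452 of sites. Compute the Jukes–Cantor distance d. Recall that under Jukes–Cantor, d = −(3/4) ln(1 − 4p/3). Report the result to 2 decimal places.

0.69

d = −(3/4) ln(1 − 4p/3) = −0.75 ln(1 − 0.602667) = −0.75 ln(0.397333)
  = −0.75 × (-0.922981) = 0.692236 substitutions/site.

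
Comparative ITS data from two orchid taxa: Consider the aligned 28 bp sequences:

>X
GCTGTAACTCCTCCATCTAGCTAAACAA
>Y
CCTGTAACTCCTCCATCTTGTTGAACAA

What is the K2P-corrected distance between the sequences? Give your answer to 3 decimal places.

Of 28 sites, 2 differences are transitions and 2 are transversions, so P = 2/28 ≈ 0.071429 and Q = 2/28 ≈ 0.071429.
Under the Kimura two-parameter model, d = −½ ln(1 − 2P − Q) − ¼ ln(1 − 2Q).
1 − 2P − Q = 0.785713, giving −½ ln(0.785713) = 0.120582.
1 − 2Q = 0.857142, giving −¼ ln(0.857142) = 0.038538.
d = 0.120582 + 0.038538 = 0.159120.

0.159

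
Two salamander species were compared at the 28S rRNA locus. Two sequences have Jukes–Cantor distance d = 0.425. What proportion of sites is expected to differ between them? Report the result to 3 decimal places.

p = (3/4)(1 − e^(−4d/3)) = 0.75 × (1 − e^(-0.566667)) = 0.75 × (1 − 0.567413) = 0.324440.

0.324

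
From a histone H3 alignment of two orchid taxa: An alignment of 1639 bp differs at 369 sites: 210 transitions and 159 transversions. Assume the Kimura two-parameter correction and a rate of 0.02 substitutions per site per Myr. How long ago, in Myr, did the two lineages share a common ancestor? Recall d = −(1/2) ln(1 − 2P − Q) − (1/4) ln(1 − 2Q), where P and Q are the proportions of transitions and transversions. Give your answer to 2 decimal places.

P = 210/1639 ≈ 0.128127 and Q = 159/1639 ≈ 0.09701.
Under the Kimura two-parameter model, d = −½ ln(1 − 2P − Q) − ¼ ln(1 − 2Q).
1 − 2P − Q = 0.646736, giving −½ ln(0.646736) = 0.217909.
1 − 2Q = 0.80598, giving −¼ ln(0.80598) = 0.053924.
d = 0.217909 + 0.053924 = 0.271833.
Under a molecular clock d = 2μt, so t = d/(2μ) = 0.271833 / (2 × 0.02) = 6.80 Myr.

6.80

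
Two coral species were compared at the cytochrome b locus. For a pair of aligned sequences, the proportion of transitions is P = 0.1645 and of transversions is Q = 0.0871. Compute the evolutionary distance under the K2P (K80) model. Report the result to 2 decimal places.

Under the Kimura two-parameter model, d = −½ ln(1 − 2P − Q) − ¼ ln(1 − 2Q).
1 − 2P − Q = 0.5839, giving −½ ln(0.5839) = 0.269013.
1 − 2Q = 0.8258, giving −¼ ln(0.8258) = 0.047851.
d = 0.269013 + 0.047851 = 0.316864.

0.32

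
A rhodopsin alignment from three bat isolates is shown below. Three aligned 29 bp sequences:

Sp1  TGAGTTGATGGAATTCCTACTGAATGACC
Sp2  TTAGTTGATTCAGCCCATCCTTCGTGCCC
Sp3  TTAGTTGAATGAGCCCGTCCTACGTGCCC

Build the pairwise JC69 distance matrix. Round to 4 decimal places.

Sp1–Sp2: 12/29 sites differ → p ≈ 0.413793, d = −0.75 ln(1 − 0.551724) = 0.601760 ≈ 0.6018.
Sp1–Sp3: 12/29 sites differ → p ≈ 0.413793, d = −0.75 ln(1 − 0.551724) = 0.601760 ≈ 0.6018.
Sp2–Sp3: 4/29 sites differ → p ≈ 0.137931, d = −0.75 ln(1 − 0.183908) = 0.152421 ≈ 0.1524.

d(Sp1,Sp2) = 0.6018, d(Sp1,Sp3) = 0.6018, d(Sp2,Sp3) = 0.1524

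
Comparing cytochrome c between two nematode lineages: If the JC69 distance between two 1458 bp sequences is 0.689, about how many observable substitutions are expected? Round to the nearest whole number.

657

Invert JC69: p = (3/4)(1 − e^(−4d/3)) = 0.75 × (1 − e^(-0.918667)) = 0.75 × (1 − 0.399051) = 0.450712.
Expected differing sites = pL ≈ 0.450712 × 1458 = 657.138096 ≈ 657.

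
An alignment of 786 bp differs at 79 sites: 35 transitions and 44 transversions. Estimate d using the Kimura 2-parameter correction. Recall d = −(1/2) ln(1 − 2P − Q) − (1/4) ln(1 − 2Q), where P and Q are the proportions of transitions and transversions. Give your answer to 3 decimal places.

P = 35/786 ≈ 0.044529 and Q = 44/786 ≈ 0.05598.
Under the Kimura two-parameter model, d = −½ ln(1 − 2P − Q) − ¼ ln(1 − 2Q).
1 − 2P − Q = 0.854962, giving −½ ln(0.854962) = 0.078349.
1 − 2Q = 0.88804, giving −¼ ln(0.88804) = 0.029685.
d = 0.078349 + 0.029685 = 0.108034.

0.108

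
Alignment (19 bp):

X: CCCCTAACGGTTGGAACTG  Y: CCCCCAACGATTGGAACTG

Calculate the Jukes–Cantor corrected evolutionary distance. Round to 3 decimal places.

The sequences differ at 2 of 19 sites (5, 10), so p = 2/19 ≈ 0.105263.
d = −(3/4) ln(1 − 4p/3) = −0.75 ln(1 − 0.140351) = −0.75 ln(0.859649)
  = −0.75 × (-0.151231) = 0.113423 substitutions/site.

0.113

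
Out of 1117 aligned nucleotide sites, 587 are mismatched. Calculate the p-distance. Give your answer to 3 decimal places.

p = 587/1117 = 0.525514… ≈ 0.526 (to 3 d.p.).

0.526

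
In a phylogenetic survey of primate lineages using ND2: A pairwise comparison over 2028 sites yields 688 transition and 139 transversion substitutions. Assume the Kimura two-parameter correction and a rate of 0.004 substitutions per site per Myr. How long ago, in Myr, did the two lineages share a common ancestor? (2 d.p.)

90.52

P = 688/2028 ≈ 0.33925 and Q = 139/2028 ≈ 0.06854.
Under the Kimura two-parameter model, d = −½ ln(1 − 2P − Q) − ¼ ln(1 − 2Q).
1 − 2P − Q = 0.25296, giving −½ ln(0.25296) = 0.687262.
1 − 2Q = 0.86292, giving −¼ ln(0.86292) = 0.036858.
d = 0.687262 + 0.036858 = 0.724120.
Under a molecular clock d = 2μt, so t = d/(2μ) = 0.724120 / (2 × 0.004) = 90.52 Myr.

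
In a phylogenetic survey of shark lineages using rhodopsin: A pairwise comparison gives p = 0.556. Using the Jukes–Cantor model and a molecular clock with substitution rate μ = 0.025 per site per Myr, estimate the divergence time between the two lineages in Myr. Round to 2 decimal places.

20.28

d = −(3/4) ln(1 − 4p/3) = −0.75 ln(1 − 0.741333) = −0.75 ln(0.258667)
  = −0.75 × (-1.352214) = 1.014161 substitutions/site.
Under a molecular clock d = 2μt, so t = d/(2μ) = 1.014161 / (2 × 0.025) = 20.28 Myr.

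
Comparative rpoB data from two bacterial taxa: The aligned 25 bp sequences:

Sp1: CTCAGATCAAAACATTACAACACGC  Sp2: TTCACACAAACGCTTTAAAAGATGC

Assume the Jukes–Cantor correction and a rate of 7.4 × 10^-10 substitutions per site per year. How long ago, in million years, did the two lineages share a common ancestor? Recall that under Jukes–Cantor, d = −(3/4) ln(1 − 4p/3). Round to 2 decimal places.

The sequences differ at 10 of 25 sites (1, 5, 7, 8, 11, 12, 14, 18, 21, 23), so p = 10/25 = 0.4.
d = −(3/4) ln(1 − 4p/3) = −0.75 ln(1 − 0.533333) = −0.75 ln(0.466667)
  = −0.75 × (-0.762139) = 0.571604 substitutions/site.
Under a molecular clock d = 2μt, so t = d/(2μ) = 0.571604 / (2 × 7.4 × 10^-10) = 386.22 million years.

386.22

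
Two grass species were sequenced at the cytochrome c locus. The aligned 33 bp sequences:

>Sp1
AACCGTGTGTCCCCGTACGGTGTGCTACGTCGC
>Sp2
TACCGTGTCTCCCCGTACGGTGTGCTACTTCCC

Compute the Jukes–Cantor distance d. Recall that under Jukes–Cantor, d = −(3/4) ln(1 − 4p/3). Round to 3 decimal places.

0.132

The sequences differ at 4 of 33 sites (1, 9, 29, 32), so p = 4/33 ≈ 0.121212.
d = −(3/4) ln(1 − 4p/3) = −0.75 ln(1 − 0.161616) = −0.75 ln(0.838384)
  = −0.75 × (-0.176279) = 0.132209 substitutions/site.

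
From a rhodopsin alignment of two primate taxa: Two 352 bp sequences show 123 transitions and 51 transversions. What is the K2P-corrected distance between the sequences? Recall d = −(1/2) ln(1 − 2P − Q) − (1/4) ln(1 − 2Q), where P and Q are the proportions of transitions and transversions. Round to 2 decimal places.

P = 123/352 ≈ 0.349432 and Q = 51/352 ≈ 0.144886.
Under the Kimura two-parameter model, d = −½ ln(1 − 2P − Q) − ¼ ln(1 − 2Q).
1 − 2P − Q = 0.15625, giving −½ ln(0.15625) = 0.928149.
1 − 2Q = 0.710228, giving −¼ ln(0.710228) = 0.085542.
d = 0.928149 + 0.085542 = 1.013691.

1.01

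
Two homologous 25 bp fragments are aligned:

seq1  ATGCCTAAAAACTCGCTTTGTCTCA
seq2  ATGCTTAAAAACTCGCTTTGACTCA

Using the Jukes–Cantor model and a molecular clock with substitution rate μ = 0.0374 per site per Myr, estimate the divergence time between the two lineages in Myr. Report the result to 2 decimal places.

1.13

The sequences differ at 2 of 25 sites (5, 21), so p = 2/25 = 0.08.
d = −(3/4) ln(1 − 4p/3) = −0.75 ln(1 − 0.106667) = −0.75 ln(0.893333)
  = −0.75 × (-0.112796) = 0.084597 substitutions/site.
Under a molecular clock d = 2μt, so t = d/(2μ) = 0.084597 / (2 × 0.0374) = 1.13 Myr.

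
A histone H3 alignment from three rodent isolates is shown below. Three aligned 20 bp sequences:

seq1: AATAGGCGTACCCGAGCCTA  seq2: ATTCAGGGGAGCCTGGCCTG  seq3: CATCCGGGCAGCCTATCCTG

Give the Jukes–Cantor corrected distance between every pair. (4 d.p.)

seq1–seq2: 9/20 sites differ → p = 0.45, d = −0.75 ln(1 − 0.6) = 0.687218 ≈ 0.6872.
seq1–seq3: 9/20 sites differ → p = 0.45, d = −0.75 ln(1 − 0.6) = 0.687218 ≈ 0.6872.
seq2–seq3: 6/20 sites differ → p = 0.3, d = −0.75 ln(1 − 0.4) = 0.383119 ≈ 0.3831.

d(seq1,seq2) = 0.6872, d(seq1,seq3) = 0.6872, d(seq2,seq3) = 0.3831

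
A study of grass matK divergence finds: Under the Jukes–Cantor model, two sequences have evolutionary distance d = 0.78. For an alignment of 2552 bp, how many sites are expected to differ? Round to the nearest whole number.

Invert JC69: p = (3/4)(1 − e^(−4d/3)) = 0.75 × (1 − e^(-1.04)) = 0.75 × (1 − 0.353455) = 0.484909.
Expected differing sites = pL ≈ 0.484909 × 2552 = 1237.487768 ≈ 1237.

1237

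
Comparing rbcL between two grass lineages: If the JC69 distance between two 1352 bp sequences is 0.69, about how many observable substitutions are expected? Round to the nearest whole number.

610

Invert JC69: p = (3/4)(1 − e^(−4d/3)) = 0.75 × (1 − e^(-0.92)) = 0.75 × (1 − 0.398519) = 0.451111.
Expected differing sites = pL ≈ 0.451111 × 1352 = 609.902072 ≈ 610.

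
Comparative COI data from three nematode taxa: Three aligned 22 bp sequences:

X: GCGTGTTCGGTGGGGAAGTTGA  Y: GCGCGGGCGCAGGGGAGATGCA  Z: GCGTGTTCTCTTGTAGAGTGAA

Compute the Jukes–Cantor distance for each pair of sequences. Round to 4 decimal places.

d(X,Y) = 0.5913, d(X,Z) = 0.4975, d(Y,Z) = 0.9745

X–Y: 9/22 sites differ → p ≈ 0.409091, d = −0.75 ln(1 − 0.545455) = 0.591344 ≈ 0.5913.
X–Z: 8/22 sites differ → p ≈ 0.363636, d = −0.75 ln(1 − 0.484848) = 0.497470 ≈ 0.4975.
Y–Z: 12/22 sites differ → p ≈ 0.545455, d = −0.75 ln(1 − 0.727273) = 0.974463 ≈ 0.9745.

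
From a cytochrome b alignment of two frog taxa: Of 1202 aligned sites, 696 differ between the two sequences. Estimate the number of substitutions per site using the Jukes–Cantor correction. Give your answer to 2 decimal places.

1.11

p = 696/1202 ≈ 0.579035.
d = −(3/4) ln(1 − 4p/3) = −0.75 ln(1 − 0.772047) = −0.75 ln(0.227953)
  = −0.75 × (-1.478616) = 1.108962 substitutions/site.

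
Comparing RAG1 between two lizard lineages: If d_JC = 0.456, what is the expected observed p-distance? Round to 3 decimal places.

p = (3/4)(1 − e^(−4d/3)) = 0.75 × (1 − e^(-0.608)) = 0.75 × (1 − 0.544439) = 0.341671.

0.342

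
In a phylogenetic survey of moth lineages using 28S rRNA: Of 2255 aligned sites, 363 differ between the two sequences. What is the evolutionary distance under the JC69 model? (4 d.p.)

p = 363/2255 ≈ 0.160976.
d = −(3/4) ln(1 − 4p/3) = −0.75 ln(1 − 0.214635) = −0.75 ln(0.785365)
  = −0.75 × (-0.241607) = 0.181205 substitutions/site.

0.1812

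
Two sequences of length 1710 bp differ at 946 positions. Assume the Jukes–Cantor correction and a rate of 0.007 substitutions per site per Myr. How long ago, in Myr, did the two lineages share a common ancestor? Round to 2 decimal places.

71.68

p = 946/1710 ≈ 0.553216.
d = −(3/4) ln(1 − 4p/3) = −0.75 ln(1 − 0.737621) = −0.75 ln(0.262379)
  = −0.75 × (-1.337965) = 1.003474 substitutions/site.
Under a molecular clock d = 2μt, so t = d/(2μ) = 1.003474 / (2 × 0.007) = 71.68 Myr.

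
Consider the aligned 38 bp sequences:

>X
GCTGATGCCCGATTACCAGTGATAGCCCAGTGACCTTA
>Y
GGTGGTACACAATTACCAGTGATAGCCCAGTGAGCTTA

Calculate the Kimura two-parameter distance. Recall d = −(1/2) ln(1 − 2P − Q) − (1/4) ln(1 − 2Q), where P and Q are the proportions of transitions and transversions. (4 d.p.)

0.1781

Of 38 sites, 3 differences are transitions and 3 are transversions, so P = 3/38 ≈ 0.078947 and Q = 3/38 ≈ 0.078947.
Under the Kimura two-parameter model, d = −½ ln(1 − 2P − Q) − ¼ ln(1 − 2Q).
1 − 2P − Q = 0.763159, giving −½ ln(0.763159) = 0.135144.
1 − 2Q = 0.842106, giving −¼ ln(0.842106) = 0.042962.
d = 0.135144 + 0.042962 = 0.178106.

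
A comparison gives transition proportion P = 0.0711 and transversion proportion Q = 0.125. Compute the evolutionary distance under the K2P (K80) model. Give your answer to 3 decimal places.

Under the Kimura two-parameter model, d = −½ ln(1 − 2P − Q) − ¼ ln(1 − 2Q).
1 − 2P − Q = 0.7328, giving −½ ln(0.7328) = 0.155441.
1 − 2Q = 0.75, giving −¼ ln(0.75) = 0.071921.
d = 0.155441 + 0.071921 = 0.227362.

0.227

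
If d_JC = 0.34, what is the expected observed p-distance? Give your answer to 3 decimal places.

p = (3/4)(1 − e^(−4d/3)) = 0.75 × (1 − e^(-0.453333)) = 0.75 × (1 − 0.635506) = 0.273371.

0.273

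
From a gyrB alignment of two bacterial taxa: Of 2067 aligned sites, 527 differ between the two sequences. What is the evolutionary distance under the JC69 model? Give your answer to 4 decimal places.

0.3116

p = 527/2067 ≈ 0.254959.
d = −(3/4) ln(1 − 4p/3) = −0.75 ln(1 − 0.339945) = −0.75 ln(0.660055)
  = −0.75 × (-0.415432) = 0.311574 substitutions/site.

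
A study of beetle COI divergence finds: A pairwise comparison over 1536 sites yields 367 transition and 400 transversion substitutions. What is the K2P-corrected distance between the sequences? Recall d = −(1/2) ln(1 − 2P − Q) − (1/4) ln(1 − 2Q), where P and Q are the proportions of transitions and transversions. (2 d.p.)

0.85

P = 367/1536 ≈ 0.238932 and Q = 400/1536 ≈ 0.260417.
Under the Kimura two-parameter model, d = −½ ln(1 − 2P − Q) − ¼ ln(1 − 2Q).
1 − 2P − Q = 0.261719, giving −½ ln(0.261719) = 0.670242.
1 − 2Q = 0.479166, giving −¼ ln(0.479166) = 0.183927.
d = 0.670242 + 0.183927 = 0.854169.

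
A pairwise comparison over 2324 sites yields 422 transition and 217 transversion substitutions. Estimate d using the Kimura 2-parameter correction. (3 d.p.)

P = 422/2324 ≈ 0.181583 and Q = 217/2324 ≈ 0.093373.
Under the Kimura two-parameter model, d = −½ ln(1 − 2P − Q) − ¼ ln(1 − 2Q).
1 − 2P − Q = 0.543461, giving −½ ln(0.543461) = 0.304899.
1 − 2Q = 0.813254, giving −¼ ln(0.813254) = 0.051678.
d = 0.304899 + 0.051678 = 0.356577.

0.357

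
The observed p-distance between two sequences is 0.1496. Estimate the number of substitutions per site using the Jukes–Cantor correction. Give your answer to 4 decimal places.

d = −(3/4) ln(1 − 4p/3) = −0.75 ln(1 − 0.199467) = −0.75 ln(0.800533)
  = −0.75 × (-0.222478) = 0.166859 substitutions/site.

0.1669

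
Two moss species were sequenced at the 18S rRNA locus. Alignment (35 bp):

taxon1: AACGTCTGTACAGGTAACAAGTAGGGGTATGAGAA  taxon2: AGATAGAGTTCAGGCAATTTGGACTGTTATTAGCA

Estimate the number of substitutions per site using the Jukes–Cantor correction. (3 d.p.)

0.782

The sequences differ at 17 of 35 sites, so p = 17/35 ≈ 0.485714.
d = −(3/4) ln(1 − 4p/3) = −0.75 ln(1 − 0.647619) = −0.75 ln(0.352381)
  = −0.75 × (-1.043042) = 0.782282 substitutions/site.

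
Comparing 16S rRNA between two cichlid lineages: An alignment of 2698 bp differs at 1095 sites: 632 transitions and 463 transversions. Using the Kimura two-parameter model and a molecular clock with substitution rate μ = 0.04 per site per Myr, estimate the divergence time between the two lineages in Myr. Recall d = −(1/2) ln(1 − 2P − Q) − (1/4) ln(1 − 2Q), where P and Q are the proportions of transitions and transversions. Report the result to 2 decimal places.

7.70

P = 632/2698 ≈ 0.234248 and Q = 463/2698 ≈ 0.171609.
Under the Kimura two-parameter model, d = −½ ln(1 − 2P − Q) − ¼ ln(1 − 2Q).
1 − 2P − Q = 0.359895, giving −½ ln(0.359895) = 0.510971.
1 − 2Q = 0.656782, giving −¼ ln(0.656782) = 0.105101.
d = 0.510971 + 0.105101 = 0.616072.
Under a molecular clock d = 2μt, so t = d/(2μ) = 0.616072 / (2 × 0.04) = 7.70 Myr.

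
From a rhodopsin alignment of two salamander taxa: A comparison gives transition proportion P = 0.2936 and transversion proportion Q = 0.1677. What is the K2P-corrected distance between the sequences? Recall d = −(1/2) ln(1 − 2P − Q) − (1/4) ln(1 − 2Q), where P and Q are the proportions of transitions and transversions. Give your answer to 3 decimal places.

0.805

Under the Kimura two-parameter model, d = −½ ln(1 − 2P − Q) − ¼ ln(1 − 2Q).
1 − 2P − Q = 0.2451, giving −½ ln(0.2451) = 0.703044.
1 − 2Q = 0.6646, giving −¼ ln(0.6646) = 0.102142.
d = 0.703044 + 0.102142 = 0.805186.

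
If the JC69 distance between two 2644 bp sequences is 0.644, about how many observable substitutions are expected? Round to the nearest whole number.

Invert JC69: p = (3/4)(1 − e^(−4d/3)) = 0.75 × (1 − e^(-0.858667)) = 0.75 × (1 − 0.423727) = 0.432205.
Expected differing sites = pL ≈ 0.432205 × 2644 = 1142.75002 ≈ 1143.

1143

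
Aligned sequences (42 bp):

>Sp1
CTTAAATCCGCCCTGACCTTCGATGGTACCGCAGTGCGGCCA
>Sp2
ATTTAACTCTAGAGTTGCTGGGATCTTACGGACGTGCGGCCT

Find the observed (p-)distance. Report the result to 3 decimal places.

The sequences differ at 20 of 42 positions.
p = 20/42 = 0.476190… ≈ 0.476 (to 3 d.p.).

0.476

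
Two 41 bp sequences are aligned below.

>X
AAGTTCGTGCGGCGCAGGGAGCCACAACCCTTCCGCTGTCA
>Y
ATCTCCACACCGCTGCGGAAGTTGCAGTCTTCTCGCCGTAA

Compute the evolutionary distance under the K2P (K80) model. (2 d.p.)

Of 41 sites, 14 differences are transitions and 7 are transversions, so P = 14/41 ≈ 0.341463 and Q = 7/41 ≈ 0.170732.
Under the Kimura two-parameter model, d = −½ ln(1 − 2P − Q) − ¼ ln(1 − 2Q).
1 − 2P − Q = 0.146342, giving −½ ln(0.146342) = 0.960904.
1 − 2Q = 0.658536, giving −¼ ln(0.658536) = 0.104434.
d = 0.960904 + 0.104434 = 1.065338.

1.07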